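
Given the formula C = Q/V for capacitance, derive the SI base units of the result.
Units of each symbol in C = Q/V:
  Q (charge, in coulombs): s·A
  V (voltage, in volts): kg·m²/(s³·A)  → in the denominator, contributes s³·A/(kg·m²)

Multiplying the contributions: [s·A] · [s³·A/(kg·m²)]
Adding exponents of each base unit: kg: -1, m: -2, s: 4, A: 2
SI base units of capacitance: s⁴·A²/(kg·m²)

Answer: s⁴·A²/(kg·m²)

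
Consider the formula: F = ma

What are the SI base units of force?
Units of each symbol in F = ma:
  m (mass): kg
  a (acceleration): m/s²

Multiplying the contributions: [kg] · [m/s²]
Adding exponents of each base unit: kg: 1, m: 1, s: -2
SI base units of force: kg·m/s²

Answer: kg·m/s²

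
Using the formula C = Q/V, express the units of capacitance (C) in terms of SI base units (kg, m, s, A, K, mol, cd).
Units of each symbol in C = Q/V:
  Q (charge, in coulombs): s·A
  V (voltage, in volts): kg·m²/(s³·A)  → in the denominator, contributes s³·A/(kg·m²)

Multiplying the contributions: [s·A] · [s³·A/(kg·m²)]
Adding exponents of each base unit: kg: -1, m: -2, s: 4, A: 2
SI base units of capacitance: s⁴·A²/(kg·m²)

Answer: s⁴·A²/(kg·m²)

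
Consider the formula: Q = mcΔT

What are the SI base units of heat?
Units of each symbol in Q = mcΔT:
  m (mass): kg
  c (specific heat capacity, in J/(kg·K)): m²/(s²·K)
  ΔT (temperature change): K

Multiplying the contributions: [kg] · [m²/(s²·K)] · [K]
Adding exponents of each base unit: kg: 1, m: 2, s: -2
SI base units of heat: kg·m²/s²

Answer: kg·m²/s²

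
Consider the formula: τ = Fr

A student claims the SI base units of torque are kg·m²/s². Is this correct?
Units of each symbol in τ = Fr:
  F (force): kg·m/s²
  r (lever arm): m

Multiplying the contributions: [kg·m/s²] · [m]
Adding exponents of each base unit: kg: 1, m: 2, s: -2
SI base units of torque: kg·m²/s²

The claimed units kg·m²/s² match the derived units, so the claim is correct.

Answer: Yes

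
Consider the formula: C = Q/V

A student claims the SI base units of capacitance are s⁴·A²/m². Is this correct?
Units of each symbol in C = Q/V:
  Q (charge, in coulombs): s·A
  V (voltage, in volts): kg·m²/(s³·A)  → in the denominator, contributes s³·A/(kg·m²)

Multiplying the contributions: [s·A] · [s³·A/(kg·m²)]
Adding exponents of each base unit: kg: -1, m: -2, s: 4, A: 2
SI base units of capacitance: s⁴·A²/(kg·m²)

The claimed units s⁴·A²/m² (exponents m: -2, s: 4, A: 2) do not match the derived units s⁴·A²/(kg·m²) (exponents kg: -1, m: -2, s: 4, A: 2), so the claim is incorrect.

Answer: No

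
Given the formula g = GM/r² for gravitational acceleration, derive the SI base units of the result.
Units of each symbol in g = GM/r²:
  G (gravitational constant): m³/(kg·s²)
  M (mass): kg
  r (distance): m  → to the power 2 in the denominator, contributes 1/m²

Multiplying the contributions: [m³/(kg·s²)] · [kg] · [1/m²]
Adding exponents of each base unit: m: 1, s: -2
SI base units of gravitational acceleration: m/s²

Answer: m/s²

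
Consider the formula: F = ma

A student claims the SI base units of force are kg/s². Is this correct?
Units of each symbol in F = ma:
  m (mass): kg
  a (acceleration): m/s²

Multiplying the contributions: [kg] · [m/s²]
Adding exponents of each base unit: kg: 1, m: 1, s: -2
SI base units of force: kg·m/s²

The claimed units kg/s² (exponents kg: 1, s: -2) do not match the derived units kg·m/s² (exponents kg: 1, m: 1, s: -2), so the claim is incorrect.

Answer: No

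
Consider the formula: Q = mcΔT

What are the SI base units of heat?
Units of each symbol in Q = mcΔT:
  m (mass): kg
  c (specific heat capacity, in J/(kg·K)): m²/(s²·K)
  ΔT (temperature change): K

Multiplying the contributions: [kg] · [m²/(s²·K)] · [K]
Adding exponents of each base unit: kg: 1, m: 2, s: -2
SI base units of heat: kg·m²/s²

Answer: kg·m²/s²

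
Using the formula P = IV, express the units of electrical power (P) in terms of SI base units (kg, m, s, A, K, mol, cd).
Units of each symbol in P = IV:
  I (current): A
  V (voltage, in volts): kg·m²/(s³·A)

Multiplying the contributions: [A] · [kg·m²/(s³·A)]
Adding exponents of each base unit: kg: 1, m: 2, s: -3
SI base units of electrical power: kg·m²/s³

Answer: kg·m²/s³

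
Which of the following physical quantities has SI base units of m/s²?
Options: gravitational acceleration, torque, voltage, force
Checking the SI base units of each option:
  gravitational acceleration (g = GM/r²): m/s²  ✓ matches
  torque (τ = Fr): kg·m²/s²  ✗
  voltage (V = IR): kg·m²/(s³·A)  ✗
  force (F = ma): kg·m/s²  ✗

Only gravitational acceleration has units m/s².

Answer: gravitational acceleration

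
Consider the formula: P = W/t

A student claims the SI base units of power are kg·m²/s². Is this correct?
Units of each symbol in P = W/t:
  W (work): kg·m²/s²
  t (time): s  → in the denominator, contributes 1/s

Multiplying the contributions: [kg·m²/s²] · [1/s]
Adding exponents of each base unit: kg: 1, m: 2, s: -3
SI base units of power: kg·m²/s³

The claimed units kg·m²/s² (exponents kg: 1, m: 2, s: -2) do not match the derived units kg·m²/s³ (exponents kg: 1, m: 2, s: -3), so the claim is incorrect.

Answer: No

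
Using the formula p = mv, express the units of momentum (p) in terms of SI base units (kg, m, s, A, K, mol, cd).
Units of each symbol in p = mv:
  m (mass): kg
  v (velocity): m/s

Multiplying the contributions: [kg] · [m/s]
Adding exponents of each base unit: kg: 1, m: 1, s: -1
SI base units of momentum: kg·m/s

Answer: kg·m/s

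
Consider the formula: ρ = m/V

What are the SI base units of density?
Units of each symbol in ρ = m/V:
  m (mass): kg
  V (volume): m³  → in the denominator, contributes 1/m³

Multiplying the contributions: [kg] · [1/m³]
Adding exponents of each base unit: kg: 1, m: -3
SI base units of density: kg/m³

Answer: kg/m³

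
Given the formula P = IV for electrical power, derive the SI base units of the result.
Units of each symbol in P = IV:
  I (current): A
  V (voltage, in volts): kg·m²/(s³·A)

Multiplying the contributions: [A] · [kg·m²/(s³·A)]
Adding exponents of each base unit: kg: 1, m: 2, s: -3
SI base units of electrical power: kg·m²/s³

Answer: kg·m²/s³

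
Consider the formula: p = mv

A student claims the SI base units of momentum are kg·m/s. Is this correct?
Units of each symbol in p = mv:
  m (mass): kg
  v (velocity): m/s

Multiplying the contributions: [kg] · [m/s]
Adding exponents of each base unit: kg: 1, m: 1, s: -1
SI base units of momentum: kg·m/s

The claimed units kg·m/s match the derived units, so the claim is correct.

Answer: Yes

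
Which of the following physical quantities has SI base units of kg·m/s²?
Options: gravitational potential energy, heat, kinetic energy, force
Checking the SI base units of each option:
  gravitational potential energy (U = -GMm/r): kg·m²/s²  ✗
  heat (Q = mcΔT): kg·m²/s²  ✗
  kinetic energy (E = ½mv²): kg·m²/s²  ✗
  force (F = ma): kg·m/s²  ✓ matches

Only force has units kg·m/s².

Answer: force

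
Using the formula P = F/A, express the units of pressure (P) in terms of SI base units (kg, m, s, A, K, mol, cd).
Units of each symbol in P = F/A:
  F (force): kg·m/s²
  A (area): m²  → in the denominator, contributes 1/m²

Multiplying the contributions: [kg·m/s²] · [1/m²]
Adding exponents of each base unit: kg: 1, m: -1, s: -2
SI base units of pressure: kg/(m·s²)

Answer: kg/(m·s²)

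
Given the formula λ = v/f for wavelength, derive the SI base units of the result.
Units of each symbol in λ = v/f:
  v (wave speed): m/s
  f (frequency): 1/s  → in the denominator, contributes s

Multiplying the contributions: [m/s] · [s]
Adding exponents of each base unit: m: 1
SI base units of wavelength: m

Answer: m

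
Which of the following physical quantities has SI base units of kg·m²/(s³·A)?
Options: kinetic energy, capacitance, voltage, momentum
Checking the SI base units of each option:
  kinetic energy (E = ½mv²): kg·m²/s²  ✗
  capacitance (C = Q/V): s⁴·A²/(kg·m²)  ✗
  voltage (V = IR): kg·m²/(s³·A)  ✓ matches
  momentum (p = mv): kg·m/s  ✗

Only voltage has units kg·m²/(s³·A).

Answer: voltage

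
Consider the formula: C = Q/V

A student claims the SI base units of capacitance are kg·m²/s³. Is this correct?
Units of each symbol in C = Q/V:
  Q (charge, in coulombs): s·A
  V (voltage, in volts): kg·m²/(s³·A)  → in the denominator, contributes s³·A/(kg·m²)

Multiplying the contributions: [s·A] · [s³·A/(kg·m²)]
Adding exponents of each base unit: kg: -1, m: -2, s: 4, A: 2
SI base units of capacitance: s⁴·A²/(kg·m²)

The claimed units kg·m²/s³ (exponents kg: 1, m: 2, s: -3) do not match the derived units s⁴·A²/(kg·m²) (exponents kg: -1, m: -2, s: 4, A: 2), so the claim is incorrect.

Answer: No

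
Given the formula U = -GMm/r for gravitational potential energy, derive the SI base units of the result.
Units of each symbol in U = -GMm/r:
  G (gravitational constant): m³/(kg·s²)
  M (mass): kg
  m (mass): kg
  r (distance): m  → in the denominator, contributes 1/m
  The minus sign does not affect the units.

Multiplying the contributions: [m³/(kg·s²)] · [kg] · [kg] · [1/m]
Adding exponents of each base unit: kg: 1, m: 2, s: -2
SI base units of gravitational potential energy: kg·m²/s²

Answer: kg·m²/s²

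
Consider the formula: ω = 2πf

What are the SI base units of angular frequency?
Units of each symbol in ω = 2πf:
  f (frequency): 1/s
  The factor 2π is dimensionless.

Multiplying the contributions: [1/s]
Adding exponents of each base unit: s: -1
SI base units of angular frequency: 1/s

Answer: 1/s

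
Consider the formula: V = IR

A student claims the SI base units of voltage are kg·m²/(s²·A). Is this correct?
Units of each symbol in V = IR:
  I (current): A
  R (resistance, in ohms): kg·m²/(s³·A²)

Multiplying the contributions: [A] · [kg·m²/(s³·A²)]
Adding exponents of each base unit: kg: 1, m: 2, s: -3, A: -1
SI base units of voltage: kg·m²/(s³·A)

The claimed units kg·m²/(s²·A) (exponents kg: 1, m: 2, s: -2, A: -1) do not match the derived units kg·m²/(s³·A) (exponents kg: 1, m: 2, s: -3, A: -1), so the claim is incorrect.

Answer: No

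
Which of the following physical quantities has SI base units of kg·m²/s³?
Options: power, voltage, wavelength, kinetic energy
Checking the SI base units of each option:
  power (P = W/t): kg·m²/s³  ✓ matches
  voltage (V = IR): kg·m²/(s³·A)  ✗
  wavelength (λ = v/f): m  ✗
  kinetic energy (E = ½mv²): kg·m²/s²  ✗

Only power has units kg·m²/s³.

Answer: power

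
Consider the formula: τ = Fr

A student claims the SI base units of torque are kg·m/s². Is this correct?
Units of each symbol in τ = Fr:
  F (force): kg·m/s²
  r (lever arm): m

Multiplying the contributions: [kg·m/s²] · [m]
Adding exponents of each base unit: kg: 1, m: 2, s: -2
SI base units of torque: kg·m²/s²

The claimed units kg·m/s² (exponents kg: 1, m: 1, s: -2) do not match the derived units kg·m²/s² (exponents kg: 1, m: 2, s: -2), so the claim is incorrect.

Answer: No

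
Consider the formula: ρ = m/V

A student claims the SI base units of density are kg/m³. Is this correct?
Units of each symbol in ρ = m/V:
  m (mass): kg
  V (volume): m³  → in the denominator, contributes 1/m³

Multiplying the contributions: [kg] · [1/m³]
Adding exponents of each base unit: kg: 1, m: -3
SI base units of density: kg/m³

The claimed units kg/m³ match the derived units, so the claim is correct.

Answer: Yes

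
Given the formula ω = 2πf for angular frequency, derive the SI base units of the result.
Units of each symbol in ω = 2πf:
  f (frequency): 1/s
  The factor 2π is dimensionless.

Multiplying the contributions: [1/s]
Adding exponents of each base unit: s: -1
SI base units of angular frequency: 1/s

Answer: 1/s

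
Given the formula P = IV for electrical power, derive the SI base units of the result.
Units of each symbol in P = IV:
  I (current): A
  V (voltage, in volts): kg·m²/(s³·A)

Multiplying the contributions: [A] · [kg·m²/(s³·A)]
Adding exponents of each base unit: kg: 1, m: 2, s: -3
SI base units of electrical power: kg·m²/s³

Answer: kg·m²/s³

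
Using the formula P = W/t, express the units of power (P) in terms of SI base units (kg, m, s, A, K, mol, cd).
Units of each symbol in P = W/t:
  W (work): kg·m²/s²
  t (time): s  → in the denominator, contributes 1/s

Multiplying the contributions: [kg·m²/s²] · [1/s]
Adding exponents of each base unit: kg: 1, m: 2, s: -3
SI base units of power: kg·m²/s³

Answer: kg·m²/s³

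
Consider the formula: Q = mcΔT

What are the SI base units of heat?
Units of each symbol in Q = mcΔT:
  m (mass): kg
  c (specific heat capacity, in J/(kg·K)): m²/(s²·K)
  ΔT (temperature change): K

Multiplying the contributions: [kg] · [m²/(s²·K)] · [K]
Adding exponents of each base unit: kg: 1, m: 2, s: -2
SI base units of heat: kg·m²/s²

Answer: kg·m²/s²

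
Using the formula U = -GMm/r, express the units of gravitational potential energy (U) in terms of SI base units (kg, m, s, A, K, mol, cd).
Units of each symbol in U = -GMm/r:
  G (gravitational constant): m³/(kg·s²)
  M (mass): kg
  m (mass): kg
  r (distance): m  → in the denominator, contributes 1/m
  The minus sign does not affect the units.

Multiplying the contributions: [m³/(kg·s²)] · [kg] · [kg] · [1/m]
Adding exponents of each base unit: kg: 1, m: 2, s: -2
SI base units of gravitational potential energy: kg·m²/s²

Answer: kg·m²/s²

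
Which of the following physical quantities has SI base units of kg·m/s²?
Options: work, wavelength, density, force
Checking the SI base units of each option:
  work (W = Fd): kg·m²/s²  ✗
  wavelength (λ = v/f): m  ✗
  density (ρ = m/V): kg/m³  ✗
  force (F = ma): kg·m/s²  ✓ matches

Only force has units kg·m/s².

Answer: force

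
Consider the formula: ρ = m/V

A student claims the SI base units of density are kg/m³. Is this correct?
Units of each symbol in ρ = m/V:
  m (mass): kg
  V (volume): m³  → in the denominator, contributes 1/m³

Multiplying the contributions: [kg] · [1/m³]
Adding exponents of each base unit: kg: 1, m: -3
SI base units of density: kg/m³

The claimed units kg/m³ match the derived units, so the claim is correct.

Answer: Yes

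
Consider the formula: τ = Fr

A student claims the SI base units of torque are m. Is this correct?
Units of each symbol in τ = Fr:
  F (force): kg·m/s²
  r (lever arm): m

Multiplying the contributions: [kg·m/s²] · [m]
Adding exponents of each base unit: kg: 1, m: 2, s: -2
SI base units of torque: kg·m²/s²

The claimed units m (exponents m: 1) do not match the derived units kg·m²/s² (exponents kg: 1, m: 2, s: -2), so the claim is incorrect.

Answer: No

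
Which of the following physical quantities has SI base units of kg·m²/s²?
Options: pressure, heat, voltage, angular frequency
Checking the SI base units of each option:
  pressure (P = F/A): kg/(m·s²)  ✗
  heat (Q = mcΔT): kg·m²/s²  ✓ matches
  voltage (V = IR): kg·m²/(s³·A)  ✗
  angular frequency (ω = 2πf): 1/s  ✗

Only heat has units kg·m²/s².

Answer: heat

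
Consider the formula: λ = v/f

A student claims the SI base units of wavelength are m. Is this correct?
Units of each symbol in λ = v/f:
  v (wave speed): m/s
  f (frequency): 1/s  → in the denominator, contributes s

Multiplying the contributions: [m/s] · [s]
Adding exponents of each base unit: m: 1
SI base units of wavelength: m

The claimed units m match the derived units, so the claim is correct.

Answer: Yes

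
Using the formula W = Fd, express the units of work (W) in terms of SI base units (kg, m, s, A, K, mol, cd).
Units of each symbol in W = Fd:
  F (force): kg·m/s²
  d (displacement): m

Multiplying the contributions: [kg·m/s²] · [m]
Adding exponents of each base unit: kg: 1, m: 2, s: -2
SI base units of work: kg·m²/s²

Answer: kg·m²/s²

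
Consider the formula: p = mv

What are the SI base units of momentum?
Units of each symbol in p = mv:
  m (mass): kg
  v (velocity): m/s

Multiplying the contributions: [kg] · [m/s]
Adding exponents of each base unit: kg: 1, m: 1, s: -1
SI base units of momentum: kg·m/s

Answer: kg·m/s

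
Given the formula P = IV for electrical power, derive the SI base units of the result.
Units of each symbol in P = IV:
  I (current): A
  V (voltage, in volts): kg·m²/(s³·A)

Multiplying the contributions: [A] · [kg·m²/(s³·A)]
Adding exponents of each base unit: kg: 1, m: 2, s: -3
SI base units of electrical power: kg·m²/s³

Answer: kg·m²/s³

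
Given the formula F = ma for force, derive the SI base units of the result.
Units of each symbol in F = ma:
  m (mass): kg
  a (acceleration): m/s²

Multiplying the contributions: [kg] · [m/s²]
Adding exponents of each base unit: kg: 1, m: 1, s: -2
SI base units of force: kg·m/s²

Answer: kg·m/s²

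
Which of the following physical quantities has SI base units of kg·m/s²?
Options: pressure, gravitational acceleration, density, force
Checking the SI base units of each option:
  pressure (P = F/A): kg/(m·s²)  ✗
  gravitational acceleration (g = GM/r²): m/s²  ✗
  density (ρ = m/V): kg/m³  ✗
  force (F = ma): kg·m/s²  ✓ matches

Only force has units kg·m/s².

Answer: force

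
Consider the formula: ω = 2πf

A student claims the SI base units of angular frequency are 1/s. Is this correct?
Units of each symbol in ω = 2πf:
  f (frequency): 1/s
  The factor 2π is dimensionless.

Multiplying the contributions: [1/s]
Adding exponents of each base unit: s: -1
SI base units of angular frequency: 1/s

The claimed units 1/s match the derived units, so the claim is correct.

Answer: Yes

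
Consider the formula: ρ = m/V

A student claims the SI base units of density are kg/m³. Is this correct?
Units of each symbol in ρ = m/V:
  m (mass): kg
  V (volume): m³  → in the denominator, contributes 1/m³

Multiplying the contributions: [kg] · [1/m³]
Adding exponents of each base unit: kg: 1, m: -3
SI base units of density: kg/m³

The claimed units kg/m³ match the derived units, so the claim is correct.

Answer: Yes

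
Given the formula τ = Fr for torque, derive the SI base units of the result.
Units of each symbol in τ = Fr:
  F (force): kg·m/s²
  r (lever arm): m

Multiplying the contributions: [kg·m/s²] · [m]
Adding exponents of each base unit: kg: 1, m: 2, s: -2
SI base units of torque: kg·m²/s²

Answer: kg·m²/s²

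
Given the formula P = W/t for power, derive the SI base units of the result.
Units of each symbol in P = W/t:
  W (work): kg·m²/s²
  t (time): s  → in the denominator, contributes 1/s

Multiplying the contributions: [kg·m²/s²] · [1/s]
Adding exponents of each base unit: kg: 1, m: 2, s: -3
SI base units of power: kg·m²/s³

Answer: kg·m²/s³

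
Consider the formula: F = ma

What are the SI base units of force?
Units of each symbol in F = ma:
  m (mass): kg
  a (acceleration): m/s²

Multiplying the contributions: [kg] · [m/s²]
Adding exponents of each base unit: kg: 1, m: 1, s: -2
SI base units of force: kg·m/s²

Answer: kg·m/s²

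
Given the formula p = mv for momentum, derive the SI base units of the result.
Units of each symbol in p = mv:
  m (mass): kg
  v (velocity): m/s

Multiplying the contributions: [kg] · [m/s]
Adding exponents of each base unit: kg: 1, m: 1, s: -1
SI base units of momentum: kg·m/s

Answer: kg·m/s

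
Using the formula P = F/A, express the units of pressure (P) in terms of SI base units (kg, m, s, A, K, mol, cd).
Units of each symbol in P = F/A:
  F (force): kg·m/s²
  A (area): m²  → in the denominator, contributes 1/m²

Multiplying the contributions: [kg·m/s²] · [1/m²]
Adding exponents of each base unit: kg: 1, m: -1, s: -2
SI base units of pressure: kg/(m·s²)

Answer: kg/(m·s²)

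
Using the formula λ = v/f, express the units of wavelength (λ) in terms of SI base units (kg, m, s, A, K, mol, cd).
Units of each symbol in λ = v/f:
  v (wave speed): m/s
  f (frequency): 1/s  → in the denominator, contributes s

Multiplying the contributions: [m/s] · [s]
Adding exponents of each base unit: m: 1
SI base units of wavelength: m

Answer: m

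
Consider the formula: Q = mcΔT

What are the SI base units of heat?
Units of each symbol in Q = mcΔT:
  m (mass): kg
  c (specific heat capacity, in J/(kg·K)): m²/(s²·K)
  ΔT (temperature change): K

Multiplying the contributions: [kg] · [m²/(s²·K)] · [K]
Adding exponents of each base unit: kg: 1, m: 2, s: -2
SI base units of heat: kg·m²/s²

Answer: kg·m²/s²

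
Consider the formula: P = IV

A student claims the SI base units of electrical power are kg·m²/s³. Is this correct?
Units of each symbol in P = IV:
  I (current): A
  V (voltage, in volts): kg·m²/(s³·A)

Multiplying the contributions: [A] · [kg·m²/(s³·A)]
Adding exponents of each base unit: kg: 1, m: 2, s: -3
SI base units of electrical power: kg·m²/s³

The claimed units kg·m²/s³ match the derived units, so the claim is correct.

Answer: Yes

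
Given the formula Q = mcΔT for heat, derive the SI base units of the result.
Units of each symbol in Q = mcΔT:
  m (mass): kg
  c (specific heat capacity, in J/(kg·K)): m²/(s²·K)
  ΔT (temperature change): K

Multiplying the contributions: [kg] · [m²/(s²·K)] · [K]
Adding exponents of each base unit: kg: 1, m: 2, s: -2
SI base units of heat: kg·m²/s²

Answer: kg·m²/s²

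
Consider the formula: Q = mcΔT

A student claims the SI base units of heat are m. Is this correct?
Units of each symbol in Q = mcΔT:
  m (mass): kg
  c (specific heat capacity, in J/(kg·K)): m²/(s²·K)
  ΔT (temperature change): K

Multiplying the contributions: [kg] · [m²/(s²·K)] · [K]
Adding exponents of each base unit: kg: 1, m: 2, s: -2
SI base units of heat: kg·m²/s²

The claimed units m (exponents m: 1) do not match the derived units kg·m²/s² (exponents kg: 1, m: 2, s: -2), so the claim is incorrect.

Answer: No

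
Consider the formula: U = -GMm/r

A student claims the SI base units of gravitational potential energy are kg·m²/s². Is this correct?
Units of each symbol in U = -GMm/r:
  G (gravitational constant): m³/(kg·s²)
  M (mass): kg
  m (mass): kg
  r (distance): m  → in the denominator, contributes 1/m
  The minus sign does not affect the units.

Multiplying the contributions: [m³/(kg·s²)] · [kg] · [kg] · [1/m]
Adding exponents of each base unit: kg: 1, m: 2, s: -2
SI base units of gravitational potential energy: kg·m²/s²

The claimed units kg·m²/s² match the derived units, so the claim is correct.

Answer: Yes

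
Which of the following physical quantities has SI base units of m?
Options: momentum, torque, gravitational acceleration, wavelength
Checking the SI base units of each option:
  momentum (p = mv): kg·m/s  ✗
  torque (τ = Fr): kg·m²/s²  ✗
  gravitational acceleration (g = GM/r²): m/s²  ✗
  wavelength (λ = v/f): m  ✓ matches

Only wavelength has units m.

Answer: wavelength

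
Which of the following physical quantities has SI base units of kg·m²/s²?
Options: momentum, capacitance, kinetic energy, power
Checking the SI base units of each option:
  momentum (p = mv): kg·m/s  ✗
  capacitance (C = Q/V): s⁴·A²/(kg·m²)  ✗
  kinetic energy (E = ½mv²): kg·m²/s²  ✓ matches
  power (P = W/t): kg·m²/s³  ✗

Only kinetic energy has units kg·m²/s².

Answer: kinetic energy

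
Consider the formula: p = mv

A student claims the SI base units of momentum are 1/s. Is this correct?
Units of each symbol in p = mv:
  m (mass): kg
  v (velocity): m/s

Multiplying the contributions: [kg] · [m/s]
Adding exponents of each base unit: kg: 1, m: 1, s: -1
SI base units of momentum: kg·m/s

The claimed units 1/s (exponents s: -1) do not match the derived units kg·m/s (exponents kg: 1, m: 1, s: -1), so the claim is incorrect.

Answer: No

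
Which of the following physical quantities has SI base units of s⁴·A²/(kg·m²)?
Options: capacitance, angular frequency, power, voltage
Checking the SI base units of each option:
  capacitance (C = Q/V): s⁴·A²/(kg·m²)  ✓ matches
  angular frequency (ω = 2πf): 1/s  ✗
  power (P = W/t): kg·m²/s³  ✗
  voltage (V = IR): kg·m²/(s³·A)  ✗

Only capacitance has units s⁴·A²/(kg·m²).

Answer: capacitance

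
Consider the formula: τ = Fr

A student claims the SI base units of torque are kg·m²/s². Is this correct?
Units of each symbol in τ = Fr:
  F (force): kg·m/s²
  r (lever arm): m

Multiplying the contributions: [kg·m/s²] · [m]
Adding exponents of each base unit: kg: 1, m: 2, s: -2
SI base units of torque: kg·m²/s²

The claimed units kg·m²/s² match the derived units, so the claim is correct.

Answer: Yes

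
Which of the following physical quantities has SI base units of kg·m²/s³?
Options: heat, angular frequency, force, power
Checking the SI base units of each option:
  heat (Q = mcΔT): kg·m²/s²  ✗
  angular frequency (ω = 2πf): 1/s  ✗
  force (F = ma): kg·m/s²  ✗
  power (P = W/t): kg·m²/s³  ✓ matches

Only power has units kg·m²/s³.

Answer: power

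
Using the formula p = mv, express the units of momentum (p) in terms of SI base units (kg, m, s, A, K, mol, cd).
Units of each symbol in p = mv:
  m (mass): kg
  v (velocity): m/s

Multiplying the contributions: [kg] · [m/s]
Adding exponents of each base unit: kg: 1, m: 1, s: -1
SI base units of momentum: kg·m/s

Answer: kg·m/s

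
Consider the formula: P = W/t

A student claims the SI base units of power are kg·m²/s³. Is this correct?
Units of each symbol in P = W/t:
  W (work): kg·m²/s²
  t (time): s  → in the denominator, contributes 1/s

Multiplying the contributions: [kg·m²/s²] · [1/s]
Adding exponents of each base unit: kg: 1, m: 2, s: -3
SI base units of power: kg·m²/s³

The claimed units kg·m²/s³ match the derived units, so the claim is correct.

Answer: Yes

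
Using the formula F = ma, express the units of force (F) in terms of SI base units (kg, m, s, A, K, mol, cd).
Units of each symbol in F = ma:
  m (mass): kg
  a (acceleration): m/s²

Multiplying the contributions: [kg] · [m/s²]
Adding exponents of each base unit: kg: 1, m: 1, s: -2
SI base units of force: kg·m/s²

Answer: kg·m/s²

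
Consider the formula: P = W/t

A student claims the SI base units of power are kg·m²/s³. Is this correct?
Units of each symbol in P = W/t:
  W (work): kg·m²/s²
  t (time): s  → in the denominator, contributes 1/s

Multiplying the contributions: [kg·m²/s²] · [1/s]
Adding exponents of each base unit: kg: 1, m: 2, s: -3
SI base units of power: kg·m²/s³

The claimed units kg·m²/s³ match the derived units, so the claim is correct.

Answer: Yes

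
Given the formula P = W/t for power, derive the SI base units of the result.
Units of each symbol in P = W/t:
  W (work): kg·m²/s²
  t (time): s  → in the denominator, contributes 1/s

Multiplying the contributions: [kg·m²/s²] · [1/s]
Adding exponents of each base unit: kg: 1, m: 2, s: -3
SI base units of power: kg·m²/s³

Answer: kg·m²/s³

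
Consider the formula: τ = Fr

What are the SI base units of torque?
Units of each symbol in τ = Fr:
  F (force): kg·m/s²
  r (lever arm): m

Multiplying the contributions: [kg·m/s²] · [m]
Adding exponents of each base unit: kg: 1, m: 2, s: -2
SI base units of torque: kg·m²/s²

Answer: kg·m²/s²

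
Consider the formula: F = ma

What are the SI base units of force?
Units of each symbol in F = ma:
  m (mass): kg
  a (acceleration): m/s²

Multiplying the contributions: [kg] · [m/s²]
Adding exponents of each base unit: kg: 1, m: 1, s: -2
SI base units of force: kg·m/s²

Answer: kg·m/s²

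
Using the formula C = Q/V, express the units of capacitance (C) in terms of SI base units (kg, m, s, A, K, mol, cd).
Units of each symbol in C = Q/V:
  Q (charge, in coulombs): s·A
  V (voltage, in volts): kg·m²/(s³·A)  → in the denominator, contributes s³·A/(kg·m²)

Multiplying the contributions: [s·A] · [s³·A/(kg·m²)]
Adding exponents of each base unit: kg: -1, m: -2, s: 4, A: 2
SI base units of capacitance: s⁴·A²/(kg·m²)

Answer: s⁴·A²/(kg·m²)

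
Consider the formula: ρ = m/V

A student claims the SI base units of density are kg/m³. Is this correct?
Units of each symbol in ρ = m/V:
  m (mass): kg
  V (volume): m³  → in the denominator, contributes 1/m³

Multiplying the contributions: [kg] · [1/m³]
Adding exponents of each base unit: kg: 1, m: -3
SI base units of density: kg/m³

The claimed units kg/m³ match the derived units, so the claim is correct.

Answer: Yes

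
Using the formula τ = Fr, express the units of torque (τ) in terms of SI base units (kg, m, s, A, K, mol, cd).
Units of each symbol in τ = Fr:
  F (force): kg·m/s²
  r (lever arm): m

Multiplying the contributions: [kg·m/s²] · [m]
Adding exponents of each base unit: kg: 1, m: 2, s: -2
SI base units of torque: kg·m²/s²

Answer: kg·m²/s²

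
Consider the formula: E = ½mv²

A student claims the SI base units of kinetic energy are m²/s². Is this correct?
Units of each symbol in E = ½mv²:
  m (mass): kg
  v (speed): m/s  → to the power 2, contributes m²/s²
  The factor ½ is dimensionless.

Multiplying the contributions: [kg] · [m²/s²]
Adding exponents of each base unit: kg: 1, m: 2, s: -2
SI base units of kinetic energy: kg·m²/s²

The claimed units m²/s² (exponents m: 2, s: -2) do not match the derived units kg·m²/s² (exponents kg: 1, m: 2, s: -2), so the claim is incorrect.

Answer: No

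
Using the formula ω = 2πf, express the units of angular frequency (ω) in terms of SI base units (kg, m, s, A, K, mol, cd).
Units of each symbol in ω = 2πf:
  f (frequency): 1/s
  The factor 2π is dimensionless.

Multiplying the contributions: [1/s]
Adding exponents of each base unit: s: -1
SI base units of angular frequency: 1/s

Answer: 1/s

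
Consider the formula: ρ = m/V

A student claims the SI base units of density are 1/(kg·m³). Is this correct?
Units of each symbol in ρ = m/V:
  m (mass): kg
  V (volume): m³  → in the denominator, contributes 1/m³

Multiplying the contributions: [kg] · [1/m³]
Adding exponents of each base unit: kg: 1, m: -3
SI base units of density: kg/m³

The claimed units 1/(kg·m³) (exponents kg: -1, m: -3) do not match the derived units kg/m³ (exponents kg: 1, m: -3), so the claim is incorrect.

Answer: No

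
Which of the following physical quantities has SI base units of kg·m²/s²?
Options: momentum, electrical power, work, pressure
Checking the SI base units of each option:
  momentum (p = mv): kg·m/s  ✗
  electrical power (P = IV): kg·m²/s³  ✗
  work (W = Fd): kg·m²/s²  ✓ matches
  pressure (P = F/A): kg/(m·s²)  ✗

Only work has units kg·m²/s².

Answer: work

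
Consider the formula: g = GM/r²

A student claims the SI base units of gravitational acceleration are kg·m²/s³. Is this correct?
Units of each symbol in g = GM/r²:
  G (gravitational constant): m³/(kg·s²)
  M (mass): kg
  r (distance): m  → to the power 2 in the denominator, contributes 1/m²

Multiplying the contributions: [m³/(kg·s²)] · [kg] · [1/m²]
Adding exponents of each base unit: m: 1, s: -2
SI base units of gravitational acceleration: m/s²

The claimed units kg·m²/s³ (exponents kg: 1, m: 2, s: -3) do not match the derived units m/s² (exponents m: 1, s: -2), so the claim is incorrect.

Answer: No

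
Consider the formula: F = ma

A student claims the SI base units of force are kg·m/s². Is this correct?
Units of each symbol in F = ma:
  m (mass): kg
  a (acceleration): m/s²

Multiplying the contributions: [kg] · [m/s²]
Adding exponents of each base unit: kg: 1, m: 1, s: -2
SI base units of force: kg·m/s²

The claimed units kg·m/s² match the derived units, so the claim is correct.

Answer: Yes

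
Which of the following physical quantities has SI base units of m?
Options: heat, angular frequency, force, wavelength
Checking the SI base units of each option:
  heat (Q = mcΔT): kg·m²/s²  ✗
  angular frequency (ω = 2πf): 1/s  ✗
  force (F = ma): kg·m/s²  ✗
  wavelength (λ = v/f): m  ✓ matches

Only wavelength has units m.

Answer: wavelength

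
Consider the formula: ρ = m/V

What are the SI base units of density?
Units of each symbol in ρ = m/V:
  m (mass): kg
  V (volume): m³  → in the denominator, contributes 1/m³

Multiplying the contributions: [kg] · [1/m³]
Adding exponents of each base unit: kg: 1, m: -3
SI base units of density: kg/m³

Answer: kg/m³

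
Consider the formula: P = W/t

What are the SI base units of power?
Units of each symbol in P = W/t:
  W (work): kg·m²/s²
  t (time): s  → in the denominator, contributes 1/s

Multiplying the contributions: [kg·m²/s²] · [1/s]
Adding exponents of each base unit: kg: 1, m: 2, s: -3
SI base units of power: kg·m²/s³

Answer: kg·m²/s³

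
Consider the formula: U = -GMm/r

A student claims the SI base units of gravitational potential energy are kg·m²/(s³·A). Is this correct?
Units of each symbol in U = -GMm/r:
  G (gravitational constant): m³/(kg·s²)
  M (mass): kg
  m (mass): kg
  r (distance): m  → in the denominator, contributes 1/m
  The minus sign does not affect the units.

Multiplying the contributions: [m³/(kg·s²)] · [kg] · [kg] · [1/m]
Adding exponents of each base unit: kg: 1, m: 2, s: -2
SI base units of gravitational potential energy: kg·m²/s²

The claimed units kg·m²/(s³·A) (exponents kg: 1, m: 2, s: -3, A: -1) do not match the derived units kg·m²/s² (exponents kg: 1, m: 2, s: -2), so the claim is incorrect.

Answer: No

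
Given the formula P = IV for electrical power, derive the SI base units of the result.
Units of each symbol in P = IV:
  I (current): A
  V (voltage, in volts): kg·m²/(s³·A)

Multiplying the contributions: [A] · [kg·m²/(s³·A)]
Adding exponents of each base unit: kg: 1, m: 2, s: -3
SI base units of electrical power: kg·m²/s³

Answer: kg·m²/s³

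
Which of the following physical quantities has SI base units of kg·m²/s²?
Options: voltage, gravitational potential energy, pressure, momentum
Checking the SI base units of each option:
  voltage (V = IR): kg·m²/(s³·A)  ✗
  gravitational potential energy (U = -GMm/r): kg·m²/s²  ✓ matches
  pressure (P = F/A): kg/(m·s²)  ✗
  momentum (p = mv): kg·m/s  ✗

Only gravitational potential energy has units kg·m²/s².

Answer: gravitational potential energy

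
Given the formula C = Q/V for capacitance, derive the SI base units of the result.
Units of each symbol in C = Q/V:
  Q (charge, in coulombs): s·A
  V (voltage, in volts): kg·m²/(s³·A)  → in the denominator, contributes s³·A/(kg·m²)

Multiplying the contributions: [s·A] · [s³·A/(kg·m²)]
Adding exponents of each base unit: kg: -1, m: -2, s: 4, A: 2
SI base units of capacitance: s⁴·A²/(kg·m²)

Answer: s⁴·A²/(kg·m²)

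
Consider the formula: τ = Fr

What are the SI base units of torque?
Units of each symbol in τ = Fr:
  F (force): kg·m/s²
  r (lever arm): m

Multiplying the contributions: [kg·m/s²] · [m]
Adding exponents of each base unit: kg: 1, m: 2, s: -2
SI base units of torque: kg·m²/s²

Answer: kg·m²/s²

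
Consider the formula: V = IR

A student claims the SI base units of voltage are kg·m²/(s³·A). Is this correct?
Units of each symbol in V = IR:
  I (current): A
  R (resistance, in ohms): kg·m²/(s³·A²)

Multiplying the contributions: [A] · [kg·m²/(s³·A²)]
Adding exponents of each base unit: kg: 1, m: 2, s: -3, A: -1
SI base units of voltage: kg·m²/(s³·A)

The claimed units kg·m²/(s³·A) match the derived units, so the claim is correct.

Answer: Yes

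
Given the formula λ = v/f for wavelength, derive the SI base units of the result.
Units of each symbol in λ = v/f:
  v (wave speed): m/s
  f (frequency): 1/s  → in the denominator, contributes s

Multiplying the contributions: [m/s] · [s]
Adding exponents of each base unit: m: 1
SI base units of wavelength: m

Answer: m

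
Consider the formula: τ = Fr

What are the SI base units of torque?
Units of each symbol in τ = Fr:
  F (force): kg·m/s²
  r (lever arm): m

Multiplying the contributions: [kg·m/s²] · [m]
Adding exponents of each base unit: kg: 1, m: 2, s: -2
SI base units of torque: kg·m²/s²

Answer: kg·m²/s²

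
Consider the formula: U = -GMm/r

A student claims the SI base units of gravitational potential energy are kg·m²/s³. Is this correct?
Units of each symbol in U = -GMm/r:
  G (gravitational constant): m³/(kg·s²)
  M (mass): kg
  m (mass): kg
  r (distance): m  → in the denominator, contributes 1/m
  The minus sign does not affect the units.

Multiplying the contributions: [m³/(kg·s²)] · [kg] · [kg] · [1/m]
Adding exponents of each base unit: kg: 1, m: 2, s: -2
SI base units of gravitational potential energy: kg·m²/s²

The claimed units kg·m²/s³ (exponents kg: 1, m: 2, s: -3) do not match the derived units kg·m²/s² (exponents kg: 1, m: 2, s: -2), so the claim is incorrect.

Answer: No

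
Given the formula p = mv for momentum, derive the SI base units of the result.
Units of each symbol in p = mv:
  m (mass): kg
  v (velocity): m/s

Multiplying the contributions: [kg] · [m/s]
Adding exponents of each base unit: kg: 1, m: 1, s: -1
SI base units of momentum: kg·m/s

Answer: kg·m/s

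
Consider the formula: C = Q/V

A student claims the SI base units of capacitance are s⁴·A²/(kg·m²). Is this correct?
Units of each symbol in C = Q/V:
  Q (charge, in coulombs): s·A
  V (voltage, in volts): kg·m²/(s³·A)  → in the denominator, contributes s³·A/(kg·m²)

Multiplying the contributions: [s·A] · [s³·A/(kg·m²)]
Adding exponents of each base unit: kg: -1, m: -2, s: 4, A: 2
SI base units of capacitance: s⁴·A²/(kg·m²)

The claimed units s⁴·A²/(kg·m²) match the derived units, so the claim is correct.

Answer: Yes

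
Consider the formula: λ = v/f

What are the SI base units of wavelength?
Units of each symbol in λ = v/f:
  v (wave speed): m/s
  f (frequency): 1/s  → in the denominator, contributes s

Multiplying the contributions: [m/s] · [s]
Adding exponents of each base unit: m: 1
SI base units of wavelength: m

Answer: m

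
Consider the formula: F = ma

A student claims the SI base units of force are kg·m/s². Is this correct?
Units of each symbol in F = ma:
  m (mass): kg
  a (acceleration): m/s²

Multiplying the contributions: [kg] · [m/s²]
Adding exponents of each base unit: kg: 1, m: 1, s: -2
SI base units of force: kg·m/s²

The claimed units kg·m/s² match the derived units, so the claim is correct.

Answer: Yes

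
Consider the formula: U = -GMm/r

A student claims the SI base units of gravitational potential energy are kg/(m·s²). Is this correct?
Units of each symbol in U = -GMm/r:
  G (gravitational constant): m³/(kg·s²)
  M (mass): kg
  m (mass): kg
  r (distance): m  → in the denominator, contributes 1/m
  The minus sign does not affect the units.

Multiplying the contributions: [m³/(kg·s²)] · [kg] · [kg] · [1/m]
Adding exponents of each base unit: kg: 1, m: 2, s: -2
SI base units of gravitational potential energy: kg·m²/s²

The claimed units kg/(m·s²) (exponents kg: 1, m: -1, s: -2) do not match the derived units kg·m²/s² (exponents kg: 1, m: 2, s: -2), so the claim is incorrect.

Answer: No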